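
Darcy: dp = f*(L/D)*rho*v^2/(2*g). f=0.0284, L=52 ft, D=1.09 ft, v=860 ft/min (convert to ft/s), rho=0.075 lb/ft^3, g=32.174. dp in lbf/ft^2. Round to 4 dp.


v_fps = 860/60 = 14.3333 ft/s
dp = 0.0284*(52/1.09)*0.075*14.3333^2/(2*32.174) = 0.3244 lbf/ft^2

0.3244 lbf/ft^2


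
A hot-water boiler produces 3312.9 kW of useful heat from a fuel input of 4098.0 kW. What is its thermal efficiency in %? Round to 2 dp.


eta = (3312.9/4098.0)*100 = 80.84 %

80.84 %


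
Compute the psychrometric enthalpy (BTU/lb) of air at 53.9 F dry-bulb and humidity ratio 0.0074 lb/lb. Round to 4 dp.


h = 0.24*53.9 + 0.0074*(1061+0.444*53.9) = 20.9645 BTU/lb

20.9645 BTU/lb


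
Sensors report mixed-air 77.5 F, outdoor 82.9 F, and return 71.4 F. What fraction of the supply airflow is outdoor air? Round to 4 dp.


frac = (77.5 - 71.4) / (82.9 - 71.4) = 0.5304

0.5304


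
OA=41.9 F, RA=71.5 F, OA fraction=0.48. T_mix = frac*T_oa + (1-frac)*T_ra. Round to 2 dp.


T_mix = 0.48*41.9 + 0.52*71.5 = 57.29 F

57.29 F


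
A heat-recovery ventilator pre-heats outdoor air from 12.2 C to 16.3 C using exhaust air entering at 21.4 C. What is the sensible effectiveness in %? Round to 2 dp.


eff = (16.3-12.2)/(21.4-12.2)*100 = 44.57 %

44.57 %


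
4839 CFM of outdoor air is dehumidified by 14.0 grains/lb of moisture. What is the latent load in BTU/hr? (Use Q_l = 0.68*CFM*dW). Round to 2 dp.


Q = 0.68 * 4839 * 14.0 = 46067.28 BTU/hr

46067.28 BTU/hr


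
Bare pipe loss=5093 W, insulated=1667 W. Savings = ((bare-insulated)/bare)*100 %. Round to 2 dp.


Savings = ((5093-1667)/5093)*100 = 67.27 %

67.27 %


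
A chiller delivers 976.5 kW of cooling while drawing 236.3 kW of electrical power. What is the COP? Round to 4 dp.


COP = 976.5 / 236.3 = 4.1325

4.1325


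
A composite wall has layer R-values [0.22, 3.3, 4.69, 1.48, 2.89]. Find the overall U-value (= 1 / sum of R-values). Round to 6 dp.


R_total = 0.22 + 3.3 + 4.69 + 1.48 + 2.89 = 12.58
U = 1/12.58 = 0.079491

0.079491


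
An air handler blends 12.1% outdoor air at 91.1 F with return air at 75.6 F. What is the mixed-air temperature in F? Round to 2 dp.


T_mix = 75.6 + (12.1/100)*(91.1-75.6) = 77.48 F

77.48 F


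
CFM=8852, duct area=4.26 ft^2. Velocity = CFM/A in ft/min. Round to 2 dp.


V = 8852 / 4.26 = 2077.93 ft/min

2077.93 ft/min


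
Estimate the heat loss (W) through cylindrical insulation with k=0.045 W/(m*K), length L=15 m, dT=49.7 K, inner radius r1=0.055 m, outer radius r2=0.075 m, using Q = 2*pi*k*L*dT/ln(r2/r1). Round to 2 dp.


Q = 2*pi*0.045*15*49.7/ln(0.075/0.055) = 679.61 W

679.61 W


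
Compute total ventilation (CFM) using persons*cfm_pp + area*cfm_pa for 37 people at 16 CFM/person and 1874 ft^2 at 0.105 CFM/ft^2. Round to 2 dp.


Total = 37*16 + 1874*0.105 = 788.77 CFM

788.77 CFM


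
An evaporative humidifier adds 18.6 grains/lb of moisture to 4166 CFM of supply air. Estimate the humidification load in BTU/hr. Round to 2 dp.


Q = 0.68 * 4166 * 18.6 = 52691.57 BTU/hr

52691.57 BTU/hr


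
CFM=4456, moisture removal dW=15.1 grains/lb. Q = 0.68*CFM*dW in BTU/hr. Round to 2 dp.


Q = 0.68 * 4456 * 15.1 = 45754.21 BTU/hr

45754.21 BTU/hr


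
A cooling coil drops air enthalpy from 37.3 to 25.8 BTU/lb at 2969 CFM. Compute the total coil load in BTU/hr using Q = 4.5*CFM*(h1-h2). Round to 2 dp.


Q = 4.5 * 2969 * (37.3 - 25.8) = 153645.75 BTU/hr

153645.75 BTU/hr


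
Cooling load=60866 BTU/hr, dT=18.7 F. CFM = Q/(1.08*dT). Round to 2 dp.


CFM = 60866 / (1.08 * 18.7) = 3013.77

3013.77 CFM


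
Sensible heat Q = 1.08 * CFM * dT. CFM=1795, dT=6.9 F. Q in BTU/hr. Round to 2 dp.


Q = 1.08 * 1795 * 6.9 = 13376.34 BTU/hr

13376.34 BTU/hr


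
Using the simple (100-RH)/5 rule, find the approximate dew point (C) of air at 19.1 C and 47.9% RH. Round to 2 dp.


Td = 19.1 - (100-47.9)/5 = 8.68 C

8.68 C


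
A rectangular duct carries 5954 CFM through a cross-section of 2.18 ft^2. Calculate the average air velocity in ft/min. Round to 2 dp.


V = 5954 / 2.18 = 2731.19 ft/min

2731.19 ft/min


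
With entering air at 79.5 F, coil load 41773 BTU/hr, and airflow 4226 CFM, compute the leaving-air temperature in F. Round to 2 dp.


dT = 41773/(1.08*4226) = 9.1526
T_leave = 79.5 - 9.1526 = 70.35 F

70.35 F


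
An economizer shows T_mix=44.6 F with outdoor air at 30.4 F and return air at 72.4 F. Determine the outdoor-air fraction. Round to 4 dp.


frac = (44.6 - 72.4) / (30.4 - 72.4) = 0.6619

0.6619


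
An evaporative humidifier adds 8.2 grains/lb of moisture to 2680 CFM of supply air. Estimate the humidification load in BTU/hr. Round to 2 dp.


Q = 0.68 * 2680 * 8.2 = 14943.68 BTU/hr

14943.68 BTU/hr


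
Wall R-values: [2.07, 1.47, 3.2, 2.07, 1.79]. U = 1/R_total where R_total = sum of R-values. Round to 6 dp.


R_total = 2.07 + 1.47 + 3.2 + 2.07 + 1.79 = 10.60
U = 1/10.60 = 0.094340

0.094340


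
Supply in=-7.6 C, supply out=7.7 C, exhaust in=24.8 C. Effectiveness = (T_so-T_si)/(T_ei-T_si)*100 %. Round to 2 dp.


eff = (7.7-(-7.6))/(24.8-(-7.6))*100 = 47.22 %

47.22 %


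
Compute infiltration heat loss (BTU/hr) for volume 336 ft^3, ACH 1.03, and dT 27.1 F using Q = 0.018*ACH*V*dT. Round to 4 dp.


Q = 0.018 * 1.03 * 336 * 27.1 = 168.8178 BTU/hr

168.8178 BTU/hr


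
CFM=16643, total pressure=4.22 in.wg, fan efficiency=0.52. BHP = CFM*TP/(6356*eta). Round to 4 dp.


BHP = 16643 * 4.22 / (6356 * 0.52) = 21.2499 hp

21.2499 hp


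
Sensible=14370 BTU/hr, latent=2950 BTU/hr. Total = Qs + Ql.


Qt = 14370 + 2950 = 17320 BTU/hr

17320 BTU/hr


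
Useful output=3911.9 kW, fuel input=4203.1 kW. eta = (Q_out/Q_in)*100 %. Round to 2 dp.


eta = (3911.9/4203.1)*100 = 93.07 %

93.07 %


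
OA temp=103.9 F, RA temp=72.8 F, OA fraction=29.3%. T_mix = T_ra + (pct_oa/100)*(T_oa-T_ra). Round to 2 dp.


T_mix = 72.8 + (29.3/100)*(103.9-72.8) = 81.91 F

81.91 F


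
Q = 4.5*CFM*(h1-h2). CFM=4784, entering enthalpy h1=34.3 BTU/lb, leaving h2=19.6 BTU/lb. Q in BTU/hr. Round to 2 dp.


Q = 4.5 * 4784 * (34.3 - 19.6) = 316461.60 BTU/hr

316461.60 BTU/hr


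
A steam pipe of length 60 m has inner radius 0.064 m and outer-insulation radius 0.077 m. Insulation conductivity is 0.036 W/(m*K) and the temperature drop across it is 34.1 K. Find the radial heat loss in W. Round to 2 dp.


Q = 2*pi*0.036*60*34.1/ln(0.077/0.064) = 2502.64 W

2502.64 W


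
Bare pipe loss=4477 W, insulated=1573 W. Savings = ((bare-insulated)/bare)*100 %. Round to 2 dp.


Savings = ((4477-1573)/4477)*100 = 64.86 %

64.86 %


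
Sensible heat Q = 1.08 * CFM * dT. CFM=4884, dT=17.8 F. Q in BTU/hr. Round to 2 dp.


Q = 1.08 * 4884 * 17.8 = 93890.02 BTU/hr

93890.02 BTU/hr


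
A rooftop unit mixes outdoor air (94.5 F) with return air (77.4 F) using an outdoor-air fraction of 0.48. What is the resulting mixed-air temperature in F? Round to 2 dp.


T_mix = 0.48*94.5 + 0.52*77.4 = 85.61 F

85.61 F


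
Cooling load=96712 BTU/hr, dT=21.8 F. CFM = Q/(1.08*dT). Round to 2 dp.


CFM = 96712 / (1.08 * 21.8) = 4107.71

4107.71 CFM


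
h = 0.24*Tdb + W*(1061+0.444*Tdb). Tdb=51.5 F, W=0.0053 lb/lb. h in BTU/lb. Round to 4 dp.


h = 0.24*51.5 + 0.0053*(1061+0.444*51.5) = 18.1045 BTU/lb

18.1045 BTU/lb


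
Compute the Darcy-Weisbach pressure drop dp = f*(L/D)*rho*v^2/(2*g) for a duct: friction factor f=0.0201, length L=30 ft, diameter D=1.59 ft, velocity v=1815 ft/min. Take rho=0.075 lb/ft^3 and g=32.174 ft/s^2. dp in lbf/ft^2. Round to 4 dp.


v_fps = 1815/60 = 30.25 ft/s
dp = 0.0201*(30/1.59)*0.075*30.25^2/(2*32.174) = 0.4045 lbf/ft^2

0.4045 lbf/ft^2


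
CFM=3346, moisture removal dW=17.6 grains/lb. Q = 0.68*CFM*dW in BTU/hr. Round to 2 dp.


Q = 0.68 * 3346 * 17.6 = 40044.93 BTU/hr

40044.93 BTU/hr


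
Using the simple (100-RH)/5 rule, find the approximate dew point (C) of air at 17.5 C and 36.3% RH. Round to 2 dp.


Td = 17.5 - (100-36.3)/5 = 4.76 C

4.76 C


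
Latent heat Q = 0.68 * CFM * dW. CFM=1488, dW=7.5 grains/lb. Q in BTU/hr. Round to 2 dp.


Q = 0.68 * 1488 * 7.5 = 7588.80 BTU/hr

7588.80 BTU/hr


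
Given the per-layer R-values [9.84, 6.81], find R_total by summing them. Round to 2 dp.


R_total = 9.84 + 6.81 = 16.65

16.65


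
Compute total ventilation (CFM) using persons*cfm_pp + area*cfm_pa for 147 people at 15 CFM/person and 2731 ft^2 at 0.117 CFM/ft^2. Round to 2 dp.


Total = 147*15 + 2731*0.117 = 2524.53 CFM

2524.53 CFM


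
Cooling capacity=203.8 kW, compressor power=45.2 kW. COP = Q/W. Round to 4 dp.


COP = 203.8 / 45.2 = 4.5088

4.5088


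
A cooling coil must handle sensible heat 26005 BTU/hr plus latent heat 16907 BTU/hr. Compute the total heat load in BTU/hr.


Qt = 26005 + 16907 = 42912 BTU/hr

42912 BTU/hr


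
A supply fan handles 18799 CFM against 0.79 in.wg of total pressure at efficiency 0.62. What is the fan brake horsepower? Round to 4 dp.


BHP = 18799 * 0.79 / (6356 * 0.62) = 3.7687 hp

3.7687 hp


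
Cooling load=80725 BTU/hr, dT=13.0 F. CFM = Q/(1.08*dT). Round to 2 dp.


CFM = 80725 / (1.08 * 13.0) = 5749.64

5749.64 CFM


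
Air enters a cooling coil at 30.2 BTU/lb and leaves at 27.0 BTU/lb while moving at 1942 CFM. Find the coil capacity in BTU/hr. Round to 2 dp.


Q = 4.5 * 1942 * (30.2 - 27.0) = 27964.80 BTU/hr

27964.80 BTU/hr


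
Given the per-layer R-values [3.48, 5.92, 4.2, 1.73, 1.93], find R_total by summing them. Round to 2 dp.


R_total = 3.48 + 5.92 + 4.2 + 1.73 + 1.93 = 17.26

17.26


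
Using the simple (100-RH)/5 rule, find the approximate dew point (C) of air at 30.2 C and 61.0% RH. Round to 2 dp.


Td = 30.2 - (100-61.0)/5 = 22.40 C

22.40 C


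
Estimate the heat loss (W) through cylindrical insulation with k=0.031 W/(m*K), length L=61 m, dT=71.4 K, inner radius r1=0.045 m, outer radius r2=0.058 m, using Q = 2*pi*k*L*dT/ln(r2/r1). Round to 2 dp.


Q = 2*pi*0.031*61*71.4/ln(0.058/0.045) = 3342.81 W

3342.81 W


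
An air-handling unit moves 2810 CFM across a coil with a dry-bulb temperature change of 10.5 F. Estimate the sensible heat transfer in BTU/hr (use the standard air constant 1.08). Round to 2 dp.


Q = 1.08 * 2810 * 10.5 = 31865.40 BTU/hr

31865.40 BTU/hr


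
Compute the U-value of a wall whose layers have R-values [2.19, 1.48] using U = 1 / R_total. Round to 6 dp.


R_total = 2.19 + 1.48 = 3.67
U = 1/3.67 = 0.272480

0.272480


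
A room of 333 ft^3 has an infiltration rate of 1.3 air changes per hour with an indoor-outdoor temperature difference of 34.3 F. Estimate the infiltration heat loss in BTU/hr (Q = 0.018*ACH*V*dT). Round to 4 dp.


Q = 0.018 * 1.3 * 333 * 34.3 = 267.2725 BTU/hr

267.2725 BTU/hr


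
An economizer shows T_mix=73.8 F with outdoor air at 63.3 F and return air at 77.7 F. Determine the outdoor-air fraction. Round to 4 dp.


frac = (73.8 - 77.7) / (63.3 - 77.7) = 0.2708

0.2708


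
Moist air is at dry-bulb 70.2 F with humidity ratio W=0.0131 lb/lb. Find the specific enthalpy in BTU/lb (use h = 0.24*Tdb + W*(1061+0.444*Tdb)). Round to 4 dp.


h = 0.24*70.2 + 0.0131*(1061+0.444*70.2) = 31.1554 BTU/lb

31.1554 BTU/lb


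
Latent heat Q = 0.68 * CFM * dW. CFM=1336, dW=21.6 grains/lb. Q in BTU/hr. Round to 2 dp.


Q = 0.68 * 1336 * 21.6 = 19623.17 BTU/hr

19623.17 BTU/hr


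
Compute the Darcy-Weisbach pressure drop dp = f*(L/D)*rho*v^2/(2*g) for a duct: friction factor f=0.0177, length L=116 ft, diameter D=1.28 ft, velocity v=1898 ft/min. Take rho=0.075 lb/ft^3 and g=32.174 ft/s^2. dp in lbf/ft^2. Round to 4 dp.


v_fps = 1898/60 = 31.6333 ft/s
dp = 0.0177*(116/1.28)*0.075*31.6333^2/(2*32.174) = 1.8708 lbf/ft^2

1.8708 lbf/ft^2


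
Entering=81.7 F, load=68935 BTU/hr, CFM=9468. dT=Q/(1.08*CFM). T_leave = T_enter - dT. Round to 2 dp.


dT = 68935/(1.08*9468) = 6.7415
T_leave = 81.7 - 6.7415 = 74.96 F

74.96 F


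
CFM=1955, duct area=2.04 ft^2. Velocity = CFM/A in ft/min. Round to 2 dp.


V = 1955 / 2.04 = 958.33 ft/min

958.33 ft/min


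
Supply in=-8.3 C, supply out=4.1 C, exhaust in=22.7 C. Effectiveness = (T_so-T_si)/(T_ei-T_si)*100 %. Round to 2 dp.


eff = (4.1-(-8.3))/(22.7-(-8.3))*100 = 40.00 %

40.00 %


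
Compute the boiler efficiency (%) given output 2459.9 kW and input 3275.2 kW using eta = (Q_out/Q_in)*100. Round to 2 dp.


eta = (2459.9/3275.2)*100 = 75.11 %

75.11 %


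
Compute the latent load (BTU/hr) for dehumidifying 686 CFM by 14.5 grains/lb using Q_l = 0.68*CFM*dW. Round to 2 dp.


Q = 0.68 * 686 * 14.5 = 6763.96 BTU/hr

6763.96 BTU/hr


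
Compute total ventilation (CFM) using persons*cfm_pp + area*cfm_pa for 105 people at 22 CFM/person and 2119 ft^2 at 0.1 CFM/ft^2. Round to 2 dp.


Total = 105*22 + 2119*0.1 = 2521.90 CFM

2521.90 CFM


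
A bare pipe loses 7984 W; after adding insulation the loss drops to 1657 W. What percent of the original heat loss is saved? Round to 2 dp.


Savings = ((7984-1657)/7984)*100 = 79.25 %

79.25 %


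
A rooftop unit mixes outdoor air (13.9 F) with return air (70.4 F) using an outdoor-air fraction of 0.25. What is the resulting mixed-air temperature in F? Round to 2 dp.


T_mix = 0.25*13.9 + 0.75*70.4 = 56.28 F

56.28 F


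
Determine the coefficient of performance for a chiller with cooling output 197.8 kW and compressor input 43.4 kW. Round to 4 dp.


COP = 197.8 / 43.4 = 4.5576

4.5576


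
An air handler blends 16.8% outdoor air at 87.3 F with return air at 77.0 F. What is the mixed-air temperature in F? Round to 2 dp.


T_mix = 77.0 + (16.8/100)*(87.3-77.0) = 78.73 F

78.73 F


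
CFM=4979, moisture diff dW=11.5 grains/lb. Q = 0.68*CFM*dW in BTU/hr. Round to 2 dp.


Q = 0.68 * 4979 * 11.5 = 38935.78 BTU/hr

38935.78 BTU/hr


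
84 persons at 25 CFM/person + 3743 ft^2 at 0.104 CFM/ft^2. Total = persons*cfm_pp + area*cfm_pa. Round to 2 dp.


Total = 84*25 + 3743*0.104 = 2489.27 CFM

2489.27 CFM


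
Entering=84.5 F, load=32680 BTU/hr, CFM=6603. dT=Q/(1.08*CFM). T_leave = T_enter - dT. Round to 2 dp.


dT = 32680/(1.08*6603) = 4.5827
T_leave = 84.5 - 4.5827 = 79.92 F

79.92 F


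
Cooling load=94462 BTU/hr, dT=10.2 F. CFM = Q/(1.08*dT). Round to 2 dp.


CFM = 94462 / (1.08 * 10.2) = 8574.98

8574.98 CFM


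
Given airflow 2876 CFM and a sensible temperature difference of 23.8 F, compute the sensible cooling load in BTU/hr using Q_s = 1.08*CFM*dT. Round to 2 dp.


Q = 1.08 * 2876 * 23.8 = 73924.70 BTU/hr

73924.70 BTU/hr


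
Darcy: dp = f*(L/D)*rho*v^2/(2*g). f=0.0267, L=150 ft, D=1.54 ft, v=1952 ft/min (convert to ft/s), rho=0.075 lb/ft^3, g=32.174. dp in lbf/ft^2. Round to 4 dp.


v_fps = 1952/60 = 32.5333 ft/s
dp = 0.0267*(150/1.54)*0.075*32.5333^2/(2*32.174) = 3.2082 lbf/ft^2

3.2082 lbf/ft^2


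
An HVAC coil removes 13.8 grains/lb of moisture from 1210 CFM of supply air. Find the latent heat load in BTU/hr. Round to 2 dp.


Q = 0.68 * 1210 * 13.8 = 11354.64 BTU/hr

11354.64 BTU/hr


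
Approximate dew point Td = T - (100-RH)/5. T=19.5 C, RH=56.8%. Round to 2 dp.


Td = 19.5 - (100-56.8)/5 = 10.86 C

10.86 C


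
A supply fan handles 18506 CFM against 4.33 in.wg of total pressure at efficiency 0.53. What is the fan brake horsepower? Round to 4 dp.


BHP = 18506 * 4.33 / (6356 * 0.53) = 23.7871 hp

23.7871 hp


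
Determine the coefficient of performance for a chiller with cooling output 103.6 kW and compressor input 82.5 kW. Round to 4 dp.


COP = 103.6 / 82.5 = 1.2558

1.2558


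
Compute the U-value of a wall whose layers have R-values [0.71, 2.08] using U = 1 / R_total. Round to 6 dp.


R_total = 0.71 + 2.08 = 2.79
U = 1/2.79 = 0.358423

0.358423


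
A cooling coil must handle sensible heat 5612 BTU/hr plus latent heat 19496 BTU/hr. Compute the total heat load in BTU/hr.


Qt = 5612 + 19496 = 25108 BTU/hr

25108 BTU/hr


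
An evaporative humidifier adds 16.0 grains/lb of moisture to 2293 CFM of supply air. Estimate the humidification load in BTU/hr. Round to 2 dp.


Q = 0.68 * 2293 * 16.0 = 24947.84 BTU/hr

24947.84 BTU/hr


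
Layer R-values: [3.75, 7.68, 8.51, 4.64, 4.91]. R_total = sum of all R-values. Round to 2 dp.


R_total = 3.75 + 7.68 + 8.51 + 4.64 + 4.91 = 29.49

29.49


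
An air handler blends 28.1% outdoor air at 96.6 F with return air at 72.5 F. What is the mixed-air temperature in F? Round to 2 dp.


T_mix = 72.5 + (28.1/100)*(96.6-72.5) = 79.27 F

79.27 F


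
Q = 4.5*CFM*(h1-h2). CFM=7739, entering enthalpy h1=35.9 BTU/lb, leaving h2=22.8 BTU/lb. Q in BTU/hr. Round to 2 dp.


Q = 4.5 * 7739 * (35.9 - 22.8) = 456214.05 BTU/hr

456214.05 BTU/hr


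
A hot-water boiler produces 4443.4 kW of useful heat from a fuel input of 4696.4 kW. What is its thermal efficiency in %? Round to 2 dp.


eta = (4443.4/4696.4)*100 = 94.61 %

94.61 %


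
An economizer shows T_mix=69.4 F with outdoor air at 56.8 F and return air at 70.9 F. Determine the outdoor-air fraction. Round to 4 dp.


frac = (69.4 - 70.9) / (56.8 - 70.9) = 0.1064

0.1064


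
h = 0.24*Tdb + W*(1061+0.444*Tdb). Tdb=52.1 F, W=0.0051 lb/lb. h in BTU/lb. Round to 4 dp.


h = 0.24*52.1 + 0.0051*(1061+0.444*52.1) = 18.0331 BTU/lb

18.0331 BTU/lb


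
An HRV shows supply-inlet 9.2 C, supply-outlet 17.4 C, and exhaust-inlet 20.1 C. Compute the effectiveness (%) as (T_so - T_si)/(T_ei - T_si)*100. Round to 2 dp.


eff = (17.4-9.2)/(20.1-9.2)*100 = 75.23 %

75.23 %


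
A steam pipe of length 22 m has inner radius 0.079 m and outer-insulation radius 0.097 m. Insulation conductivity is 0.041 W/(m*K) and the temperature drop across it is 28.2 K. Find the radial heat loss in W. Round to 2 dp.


Q = 2*pi*0.041*22*28.2/ln(0.097/0.079) = 778.62 W

778.62 W


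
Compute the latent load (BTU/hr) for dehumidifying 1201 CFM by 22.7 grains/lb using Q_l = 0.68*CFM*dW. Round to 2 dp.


Q = 0.68 * 1201 * 22.7 = 18538.64 BTU/hr

18538.64 BTU/hr


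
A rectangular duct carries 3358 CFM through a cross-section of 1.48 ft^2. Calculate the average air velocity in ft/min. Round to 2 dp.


V = 3358 / 1.48 = 2268.92 ft/min

2268.92 ft/min


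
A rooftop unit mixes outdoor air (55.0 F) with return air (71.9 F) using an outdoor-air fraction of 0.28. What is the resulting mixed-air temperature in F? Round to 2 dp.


T_mix = 0.28*55.0 + 0.72*71.9 = 67.17 F

67.17 F


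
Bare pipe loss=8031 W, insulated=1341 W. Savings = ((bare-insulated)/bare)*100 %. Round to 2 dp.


Savings = ((8031-1341)/8031)*100 = 83.30 %

83.30 %


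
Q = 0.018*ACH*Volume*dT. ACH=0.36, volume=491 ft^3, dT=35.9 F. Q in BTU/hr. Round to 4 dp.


Q = 0.018 * 0.36 * 491 * 35.9 = 114.2223 BTU/hr

114.2223 BTU/hr


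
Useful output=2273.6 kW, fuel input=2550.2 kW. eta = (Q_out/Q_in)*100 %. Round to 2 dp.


eta = (2273.6/2550.2)*100 = 89.15 %

89.15 %


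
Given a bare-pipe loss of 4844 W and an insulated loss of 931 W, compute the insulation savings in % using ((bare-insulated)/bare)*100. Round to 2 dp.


Savings = ((4844-931)/4844)*100 = 80.78 %

80.78 %


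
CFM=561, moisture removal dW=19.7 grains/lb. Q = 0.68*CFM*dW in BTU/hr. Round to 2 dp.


Q = 0.68 * 561 * 19.7 = 7515.16 BTU/hr

7515.16 BTU/hr


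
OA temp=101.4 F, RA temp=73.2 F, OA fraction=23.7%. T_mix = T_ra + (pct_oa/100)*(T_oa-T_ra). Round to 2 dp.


T_mix = 73.2 + (23.7/100)*(101.4-73.2) = 79.88 F

79.88 F


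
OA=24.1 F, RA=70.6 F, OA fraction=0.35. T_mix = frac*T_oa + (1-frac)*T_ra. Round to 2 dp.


T_mix = 0.35*24.1 + 0.65*70.6 = 54.33 F

54.33 F


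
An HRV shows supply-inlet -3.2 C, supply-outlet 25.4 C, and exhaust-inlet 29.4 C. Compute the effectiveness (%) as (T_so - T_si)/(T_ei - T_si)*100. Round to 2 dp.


eff = (25.4-(-3.2))/(29.4-(-3.2))*100 = 87.73 %

87.73 %


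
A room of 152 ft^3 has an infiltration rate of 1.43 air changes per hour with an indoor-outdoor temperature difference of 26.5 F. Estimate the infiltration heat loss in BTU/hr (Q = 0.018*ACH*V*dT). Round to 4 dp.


Q = 0.018 * 1.43 * 152 * 26.5 = 103.6807 BTU/hr

103.6807 BTU/hr


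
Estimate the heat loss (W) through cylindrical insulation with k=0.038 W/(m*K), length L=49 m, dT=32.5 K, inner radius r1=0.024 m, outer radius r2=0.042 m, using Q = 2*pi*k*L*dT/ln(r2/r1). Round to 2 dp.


Q = 2*pi*0.038*49*32.5/ln(0.042/0.024) = 679.44 W

679.44 W


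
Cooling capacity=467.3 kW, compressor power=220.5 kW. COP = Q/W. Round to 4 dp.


COP = 467.3 / 220.5 = 2.1193

2.1193


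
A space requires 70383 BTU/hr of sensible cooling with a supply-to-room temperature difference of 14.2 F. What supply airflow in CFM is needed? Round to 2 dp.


CFM = 70383 / (1.08 * 14.2) = 4589.40

4589.40 CFM


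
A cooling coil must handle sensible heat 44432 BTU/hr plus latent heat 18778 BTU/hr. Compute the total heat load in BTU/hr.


Qt = 44432 + 18778 = 63210 BTU/hr

63210 BTU/hr


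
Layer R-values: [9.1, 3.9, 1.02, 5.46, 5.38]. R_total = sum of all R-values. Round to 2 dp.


R_total = 9.1 + 3.9 + 1.02 + 5.46 + 5.38 = 24.86

24.86


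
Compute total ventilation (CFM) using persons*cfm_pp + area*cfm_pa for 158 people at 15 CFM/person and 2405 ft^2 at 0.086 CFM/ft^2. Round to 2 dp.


Total = 158*15 + 2405*0.086 = 2576.83 CFM

2576.83 CFM


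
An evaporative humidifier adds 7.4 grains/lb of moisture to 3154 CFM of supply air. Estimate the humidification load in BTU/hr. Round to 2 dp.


Q = 0.68 * 3154 * 7.4 = 15870.93 BTU/hr

15870.93 BTU/hr


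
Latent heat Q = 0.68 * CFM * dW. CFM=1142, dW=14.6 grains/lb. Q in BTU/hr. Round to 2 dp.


Q = 0.68 * 1142 * 14.6 = 11337.78 BTU/hr

11337.78 BTU/hr


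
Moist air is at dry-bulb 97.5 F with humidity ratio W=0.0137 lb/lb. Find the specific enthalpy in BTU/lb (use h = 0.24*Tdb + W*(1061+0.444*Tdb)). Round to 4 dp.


h = 0.24*97.5 + 0.0137*(1061+0.444*97.5) = 38.5288 BTU/lb

38.5288 BTU/lb


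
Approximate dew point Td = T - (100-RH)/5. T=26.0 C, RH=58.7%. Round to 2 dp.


Td = 26.0 - (100-58.7)/5 = 17.74 C

17.74 C


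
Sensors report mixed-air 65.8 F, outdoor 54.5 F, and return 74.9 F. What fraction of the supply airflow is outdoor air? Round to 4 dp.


frac = (65.8 - 74.9) / (54.5 - 74.9) = 0.4461

0.4461


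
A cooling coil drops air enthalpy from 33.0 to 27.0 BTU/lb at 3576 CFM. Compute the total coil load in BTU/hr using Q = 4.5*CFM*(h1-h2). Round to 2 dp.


Q = 4.5 * 3576 * (33.0 - 27.0) = 96552.00 BTU/hr

96552.00 BTU/hr


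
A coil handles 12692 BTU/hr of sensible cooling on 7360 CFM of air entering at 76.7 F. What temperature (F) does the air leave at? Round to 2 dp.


dT = 12692/(1.08*7360) = 1.5967
T_leave = 76.7 - 1.5967 = 75.10 F

75.10 F


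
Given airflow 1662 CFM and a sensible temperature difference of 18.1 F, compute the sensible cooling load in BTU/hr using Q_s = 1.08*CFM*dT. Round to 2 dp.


Q = 1.08 * 1662 * 18.1 = 32488.78 BTU/hr

32488.78 BTU/hr


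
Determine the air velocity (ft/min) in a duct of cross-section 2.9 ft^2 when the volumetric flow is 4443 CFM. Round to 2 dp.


V = 4443 / 2.9 = 1532.07 ft/min

1532.07 ft/min


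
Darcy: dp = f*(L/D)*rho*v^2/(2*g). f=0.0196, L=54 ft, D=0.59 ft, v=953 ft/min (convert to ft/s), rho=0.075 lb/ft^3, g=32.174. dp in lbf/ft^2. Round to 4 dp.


v_fps = 953/60 = 15.8833 ft/s
dp = 0.0196*(54/0.59)*0.075*15.8833^2/(2*32.174) = 0.5275 lbf/ft^2

0.5275 lbf/ft^2


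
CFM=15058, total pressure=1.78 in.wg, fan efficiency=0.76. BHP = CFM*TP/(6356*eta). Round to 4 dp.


BHP = 15058 * 1.78 / (6356 * 0.76) = 5.5487 hp

5.5487 hp


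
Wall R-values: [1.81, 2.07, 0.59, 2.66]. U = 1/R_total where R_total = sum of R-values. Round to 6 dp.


R_total = 1.81 + 2.07 + 0.59 + 2.66 = 7.13
U = 1/7.13 = 0.140252

0.140252


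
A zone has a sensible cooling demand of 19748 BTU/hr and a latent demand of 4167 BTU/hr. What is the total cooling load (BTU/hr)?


Qt = 19748 + 4167 = 23915 BTU/hr

23915 BTU/hr


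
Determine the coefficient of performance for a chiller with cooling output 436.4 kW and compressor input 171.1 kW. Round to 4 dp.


COP = 436.4 / 171.1 = 2.5506

2.5506


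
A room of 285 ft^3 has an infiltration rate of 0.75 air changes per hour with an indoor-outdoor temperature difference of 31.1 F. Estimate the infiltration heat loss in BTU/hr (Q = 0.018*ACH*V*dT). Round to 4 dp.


Q = 0.018 * 0.75 * 285 * 31.1 = 119.6573 BTU/hr

119.6573 BTU/hr


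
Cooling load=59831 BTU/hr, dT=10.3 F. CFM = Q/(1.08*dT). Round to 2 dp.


CFM = 59831 / (1.08 * 10.3) = 5378.55

5378.55 CFM


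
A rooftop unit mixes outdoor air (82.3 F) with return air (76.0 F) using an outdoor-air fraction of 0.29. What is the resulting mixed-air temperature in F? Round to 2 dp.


T_mix = 0.29*82.3 + 0.71*76.0 = 77.83 F

77.83 F


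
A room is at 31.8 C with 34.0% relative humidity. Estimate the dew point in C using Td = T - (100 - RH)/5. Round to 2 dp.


Td = 31.8 - (100-34.0)/5 = 18.60 C

18.60 C


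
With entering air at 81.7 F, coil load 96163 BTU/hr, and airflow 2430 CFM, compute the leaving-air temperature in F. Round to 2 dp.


dT = 96163/(1.08*2430) = 36.6419
T_leave = 81.7 - 36.6419 = 45.06 F

45.06 F


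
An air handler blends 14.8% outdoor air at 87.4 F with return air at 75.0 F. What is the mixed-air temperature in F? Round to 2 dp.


T_mix = 75.0 + (14.8/100)*(87.4-75.0) = 76.84 F

76.84 F


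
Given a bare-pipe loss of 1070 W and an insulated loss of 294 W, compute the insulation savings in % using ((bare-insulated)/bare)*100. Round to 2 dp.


Savings = ((1070-294)/1070)*100 = 72.52 %

72.52 %


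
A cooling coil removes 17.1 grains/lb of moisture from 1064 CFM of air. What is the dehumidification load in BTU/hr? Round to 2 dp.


Q = 0.68 * 1064 * 17.1 = 12372.19 BTU/hr

12372.19 BTU/hr


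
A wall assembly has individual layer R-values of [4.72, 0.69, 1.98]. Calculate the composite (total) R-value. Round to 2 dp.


R_total = 4.72 + 0.69 + 1.98 = 7.39

7.39


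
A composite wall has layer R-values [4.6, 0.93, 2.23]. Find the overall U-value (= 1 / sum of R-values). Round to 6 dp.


R_total = 4.6 + 0.93 + 2.23 = 7.76
U = 1/7.76 = 0.128866

0.128866


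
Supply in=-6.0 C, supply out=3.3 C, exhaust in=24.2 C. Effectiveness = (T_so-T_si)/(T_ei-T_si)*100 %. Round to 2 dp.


eff = (3.3-(-6.0))/(24.2-(-6.0))*100 = 30.79 %

30.79 %


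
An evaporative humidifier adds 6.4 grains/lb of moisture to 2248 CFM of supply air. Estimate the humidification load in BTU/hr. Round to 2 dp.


Q = 0.68 * 2248 * 6.4 = 9783.30 BTU/hr

9783.30 BTU/hr


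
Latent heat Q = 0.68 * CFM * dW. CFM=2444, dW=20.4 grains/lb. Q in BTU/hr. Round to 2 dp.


Q = 0.68 * 2444 * 20.4 = 33903.17 BTU/hr

33903.17 BTU/hr


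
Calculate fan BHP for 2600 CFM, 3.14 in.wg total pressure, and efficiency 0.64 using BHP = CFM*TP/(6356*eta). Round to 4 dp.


BHP = 2600 * 3.14 / (6356 * 0.64) = 2.0070 hp

2.0070 hp


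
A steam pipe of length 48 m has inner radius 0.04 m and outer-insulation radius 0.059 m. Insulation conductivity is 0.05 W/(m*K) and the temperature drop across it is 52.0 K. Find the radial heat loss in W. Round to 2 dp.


Q = 2*pi*0.05*48*52.0/ln(0.059/0.04) = 2017.56 W

2017.56 W


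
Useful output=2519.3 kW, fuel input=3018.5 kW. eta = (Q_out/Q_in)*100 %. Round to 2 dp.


eta = (2519.3/3018.5)*100 = 83.46 %

83.46 %


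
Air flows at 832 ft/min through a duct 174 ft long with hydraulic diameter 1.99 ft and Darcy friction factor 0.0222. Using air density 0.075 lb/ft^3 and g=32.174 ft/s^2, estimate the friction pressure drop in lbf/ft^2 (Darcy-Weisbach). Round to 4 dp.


v_fps = 832/60 = 13.8667 ft/s
dp = 0.0222*(174/1.99)*0.075*13.8667^2/(2*32.174) = 0.4350 lbf/ft^2

0.4350 lbf/ft^2


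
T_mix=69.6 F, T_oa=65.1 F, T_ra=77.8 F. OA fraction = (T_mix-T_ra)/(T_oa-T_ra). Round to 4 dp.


frac = (69.6 - 77.8) / (65.1 - 77.8) = 0.6457

0.6457


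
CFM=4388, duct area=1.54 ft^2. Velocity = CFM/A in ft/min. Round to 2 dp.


V = 4388 / 1.54 = 2849.35 ft/min

2849.35 ft/min


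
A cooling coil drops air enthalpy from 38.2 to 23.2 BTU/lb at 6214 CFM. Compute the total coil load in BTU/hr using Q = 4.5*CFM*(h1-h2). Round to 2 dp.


Q = 4.5 * 6214 * (38.2 - 23.2) = 419445.00 BTU/hr

419445.00 BTU/hr


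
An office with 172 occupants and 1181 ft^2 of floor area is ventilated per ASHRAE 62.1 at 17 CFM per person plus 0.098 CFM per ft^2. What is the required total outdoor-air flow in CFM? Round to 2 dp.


Total = 172*17 + 1181*0.098 = 3039.74 CFM

3039.74 CFM


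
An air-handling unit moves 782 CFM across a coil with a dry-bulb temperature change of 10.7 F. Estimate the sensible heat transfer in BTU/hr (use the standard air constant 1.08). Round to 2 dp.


Q = 1.08 * 782 * 10.7 = 9036.79 BTU/hr

9036.79 BTU/hr


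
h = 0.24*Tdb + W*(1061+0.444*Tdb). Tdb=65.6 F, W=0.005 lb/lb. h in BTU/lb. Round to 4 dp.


h = 0.24*65.6 + 0.005*(1061+0.444*65.6) = 21.1946 BTU/lb

21.1946 BTU/lb


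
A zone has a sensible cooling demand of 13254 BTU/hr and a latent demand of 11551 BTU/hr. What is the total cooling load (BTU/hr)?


Qt = 13254 + 11551 = 24805 BTU/hr

24805 BTU/hr


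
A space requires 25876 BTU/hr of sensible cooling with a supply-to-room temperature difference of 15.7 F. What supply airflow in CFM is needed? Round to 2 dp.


CFM = 25876 / (1.08 * 15.7) = 1526.07

1526.07 CFM


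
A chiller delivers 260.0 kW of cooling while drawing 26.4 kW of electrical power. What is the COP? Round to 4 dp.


COP = 260.0 / 26.4 = 9.8485

9.8485


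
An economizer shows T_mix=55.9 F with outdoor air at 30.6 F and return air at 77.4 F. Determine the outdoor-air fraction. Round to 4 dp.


frac = (55.9 - 77.4) / (30.6 - 77.4) = 0.4594

0.4594


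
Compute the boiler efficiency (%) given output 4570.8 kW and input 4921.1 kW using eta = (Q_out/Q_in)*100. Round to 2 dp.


eta = (4570.8/4921.1)*100 = 92.88 %

92.88 %


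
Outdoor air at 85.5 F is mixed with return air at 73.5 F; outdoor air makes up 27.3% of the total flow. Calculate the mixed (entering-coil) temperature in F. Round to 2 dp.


T_mix = 73.5 + (27.3/100)*(85.5-73.5) = 76.78 F

76.78 F


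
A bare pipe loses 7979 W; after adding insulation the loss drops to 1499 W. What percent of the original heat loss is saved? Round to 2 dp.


Savings = ((7979-1499)/7979)*100 = 81.21 %

81.21 %


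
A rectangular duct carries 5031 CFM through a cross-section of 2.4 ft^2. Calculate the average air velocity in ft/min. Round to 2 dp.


V = 5031 / 2.4 = 2096.25 ft/min

2096.25 ft/min


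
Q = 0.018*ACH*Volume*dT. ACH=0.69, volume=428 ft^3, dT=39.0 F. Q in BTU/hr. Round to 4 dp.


Q = 0.018 * 0.69 * 428 * 39.0 = 207.3146 BTU/hr

207.3146 BTU/hr


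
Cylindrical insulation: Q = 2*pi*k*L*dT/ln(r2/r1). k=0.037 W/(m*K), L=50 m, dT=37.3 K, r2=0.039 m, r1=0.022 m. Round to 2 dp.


Q = 2*pi*0.037*50*37.3/ln(0.039/0.022) = 757.30 W

757.30 W


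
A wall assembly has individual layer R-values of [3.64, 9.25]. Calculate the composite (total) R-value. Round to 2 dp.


R_total = 3.64 + 9.25 = 12.89

12.89


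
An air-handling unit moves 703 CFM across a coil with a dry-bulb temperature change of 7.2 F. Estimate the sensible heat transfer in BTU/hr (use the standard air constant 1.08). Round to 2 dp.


Q = 1.08 * 703 * 7.2 = 5466.53 BTU/hr

5466.53 BTU/hr


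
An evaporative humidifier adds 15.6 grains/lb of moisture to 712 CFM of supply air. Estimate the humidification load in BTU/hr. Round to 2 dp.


Q = 0.68 * 712 * 15.6 = 7552.90 BTU/hr

7552.90 BTU/hr


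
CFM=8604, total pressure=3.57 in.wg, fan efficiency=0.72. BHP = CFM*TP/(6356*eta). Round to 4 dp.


BHP = 8604 * 3.57 / (6356 * 0.72) = 6.7120 hp

6.7120 hp


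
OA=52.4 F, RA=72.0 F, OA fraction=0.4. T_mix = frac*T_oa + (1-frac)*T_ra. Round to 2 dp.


T_mix = 0.4*52.4 + 0.6*72.0 = 64.16 F

64.16 F


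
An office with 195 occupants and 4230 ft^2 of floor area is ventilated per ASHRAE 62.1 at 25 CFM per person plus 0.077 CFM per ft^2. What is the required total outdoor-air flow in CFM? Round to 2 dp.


Total = 195*25 + 4230*0.077 = 5200.71 CFM

5200.71 CFM


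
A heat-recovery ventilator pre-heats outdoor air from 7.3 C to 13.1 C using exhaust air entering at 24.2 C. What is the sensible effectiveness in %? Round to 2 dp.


eff = (13.1-7.3)/(24.2-7.3)*100 = 34.32 %

34.32 %


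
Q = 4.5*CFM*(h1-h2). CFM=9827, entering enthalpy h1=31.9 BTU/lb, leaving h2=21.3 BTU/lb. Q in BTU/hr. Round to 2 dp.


Q = 4.5 * 9827 * (31.9 - 21.3) = 468747.90 BTU/hr

468747.90 BTU/hr


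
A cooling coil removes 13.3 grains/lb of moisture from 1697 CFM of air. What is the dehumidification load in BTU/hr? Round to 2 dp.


Q = 0.68 * 1697 * 13.3 = 15347.67 BTU/hr

15347.67 BTU/hr


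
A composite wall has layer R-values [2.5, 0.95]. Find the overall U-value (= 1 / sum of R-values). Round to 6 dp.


R_total = 2.5 + 0.95 = 3.45
U = 1/3.45 = 0.289855

0.289855


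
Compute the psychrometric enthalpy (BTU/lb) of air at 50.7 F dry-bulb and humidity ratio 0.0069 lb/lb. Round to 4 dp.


h = 0.24*50.7 + 0.0069*(1061+0.444*50.7) = 19.6442 BTU/lb

19.6442 BTU/lb


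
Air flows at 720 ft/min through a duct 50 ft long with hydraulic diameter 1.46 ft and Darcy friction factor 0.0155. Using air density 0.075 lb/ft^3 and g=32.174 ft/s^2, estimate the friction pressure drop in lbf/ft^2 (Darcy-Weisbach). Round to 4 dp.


v_fps = 720/60 = 12.0 ft/s
dp = 0.0155*(50/1.46)*0.075*12.0^2/(2*32.174) = 0.0891 lbf/ft^2

0.0891 lbf/ft^2


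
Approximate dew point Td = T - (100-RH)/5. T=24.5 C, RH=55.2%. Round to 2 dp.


Td = 24.5 - (100-55.2)/5 = 15.54 C

15.54 C


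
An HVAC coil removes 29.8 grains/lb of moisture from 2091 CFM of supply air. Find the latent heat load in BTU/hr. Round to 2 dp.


Q = 0.68 * 2091 * 29.8 = 42372.02 BTU/hr

42372.02 BTU/hr


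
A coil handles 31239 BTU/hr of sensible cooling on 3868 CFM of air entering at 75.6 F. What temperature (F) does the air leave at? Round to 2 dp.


dT = 31239/(1.08*3868) = 7.4780
T_leave = 75.6 - 7.4780 = 68.12 F

68.12 F


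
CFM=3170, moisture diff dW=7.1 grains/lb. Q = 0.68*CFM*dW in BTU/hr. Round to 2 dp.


Q = 0.68 * 3170 * 7.1 = 15304.76 BTU/hr

15304.76 BTU/hr


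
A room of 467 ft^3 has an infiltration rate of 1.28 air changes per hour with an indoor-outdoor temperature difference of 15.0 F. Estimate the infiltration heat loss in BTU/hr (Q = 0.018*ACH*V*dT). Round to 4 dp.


Q = 0.018 * 1.28 * 467 * 15.0 = 161.3952 BTU/hr

161.3952 BTU/hr


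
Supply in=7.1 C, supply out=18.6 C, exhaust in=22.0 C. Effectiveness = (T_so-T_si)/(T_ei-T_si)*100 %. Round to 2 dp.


eff = (18.6-7.1)/(22.0-7.1)*100 = 77.18 %

77.18 %


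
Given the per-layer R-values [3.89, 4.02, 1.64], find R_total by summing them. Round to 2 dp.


R_total = 3.89 + 4.02 + 1.64 = 9.55

9.55


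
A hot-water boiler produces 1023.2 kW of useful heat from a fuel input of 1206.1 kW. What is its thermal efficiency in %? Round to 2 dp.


eta = (1023.2/1206.1)*100 = 84.84 %

84.84 %


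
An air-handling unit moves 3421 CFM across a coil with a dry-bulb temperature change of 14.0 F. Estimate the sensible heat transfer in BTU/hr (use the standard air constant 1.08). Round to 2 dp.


Q = 1.08 * 3421 * 14.0 = 51725.52 BTU/hr

51725.52 BTU/hr


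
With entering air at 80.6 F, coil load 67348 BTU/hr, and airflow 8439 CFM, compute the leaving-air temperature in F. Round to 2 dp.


dT = 67348/(1.08*8439) = 7.3894
T_leave = 80.6 - 7.3894 = 73.21 F

73.21 F


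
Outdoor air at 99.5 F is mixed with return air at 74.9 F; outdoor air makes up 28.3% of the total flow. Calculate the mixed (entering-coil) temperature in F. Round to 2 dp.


T_mix = 74.9 + (28.3/100)*(99.5-74.9) = 81.86 F

81.86 F


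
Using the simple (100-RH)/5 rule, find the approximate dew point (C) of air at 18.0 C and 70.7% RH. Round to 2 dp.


Td = 18.0 - (100-70.7)/5 = 12.14 C

12.14 C


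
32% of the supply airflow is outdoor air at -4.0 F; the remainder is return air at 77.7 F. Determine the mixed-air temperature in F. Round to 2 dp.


T_mix = 0.32*(-4.0) + 0.68*77.7 = 51.56 F

51.56 F


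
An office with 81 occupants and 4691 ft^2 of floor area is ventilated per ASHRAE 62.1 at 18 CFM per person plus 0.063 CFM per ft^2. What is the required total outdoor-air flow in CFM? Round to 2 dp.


Total = 81*18 + 4691*0.063 = 1753.53 CFM

1753.53 CFM


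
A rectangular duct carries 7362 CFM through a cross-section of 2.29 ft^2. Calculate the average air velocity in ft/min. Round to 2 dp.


V = 7362 / 2.29 = 3214.85 ft/min

3214.85 ft/min


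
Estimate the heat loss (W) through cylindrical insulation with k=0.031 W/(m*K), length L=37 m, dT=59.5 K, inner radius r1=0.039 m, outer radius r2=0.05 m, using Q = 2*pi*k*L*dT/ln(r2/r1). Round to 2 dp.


Q = 2*pi*0.031*37*59.5/ln(0.05/0.039) = 1725.84 W

1725.84 W


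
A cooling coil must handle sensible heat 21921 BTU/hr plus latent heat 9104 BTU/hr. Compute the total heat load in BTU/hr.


Qt = 21921 + 9104 = 31025 BTU/hr

31025 BTU/hr


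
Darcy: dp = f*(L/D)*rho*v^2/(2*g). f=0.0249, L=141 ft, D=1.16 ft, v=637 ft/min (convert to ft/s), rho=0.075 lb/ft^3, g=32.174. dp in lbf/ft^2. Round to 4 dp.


v_fps = 637/60 = 10.6167 ft/s
dp = 0.0249*(141/1.16)*0.075*10.6167^2/(2*32.174) = 0.3976 lbf/ft^2

0.3976 lbf/ft^2


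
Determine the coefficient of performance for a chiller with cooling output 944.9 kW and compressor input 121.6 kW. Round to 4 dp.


COP = 944.9 / 121.6 = 7.7706

7.7706


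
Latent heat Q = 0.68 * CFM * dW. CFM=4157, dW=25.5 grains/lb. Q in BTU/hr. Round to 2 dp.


Q = 0.68 * 4157 * 25.5 = 72082.38 BTU/hr

72082.38 BTU/hr


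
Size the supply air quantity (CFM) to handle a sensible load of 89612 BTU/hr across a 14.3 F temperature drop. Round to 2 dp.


CFM = 89612 / (1.08 * 14.3) = 5802.38

5802.38 CFM


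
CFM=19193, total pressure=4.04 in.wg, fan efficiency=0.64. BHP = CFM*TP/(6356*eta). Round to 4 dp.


BHP = 19193 * 4.04 / (6356 * 0.64) = 19.0616 hp

19.0616 hp


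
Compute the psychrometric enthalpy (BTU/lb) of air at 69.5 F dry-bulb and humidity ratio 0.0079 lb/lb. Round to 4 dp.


h = 0.24*69.5 + 0.0079*(1061+0.444*69.5) = 25.3057 BTU/lb

25.3057 BTU/lb


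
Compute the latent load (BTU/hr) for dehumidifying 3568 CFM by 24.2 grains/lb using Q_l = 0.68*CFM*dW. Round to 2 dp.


Q = 0.68 * 3568 * 24.2 = 58715.01 BTU/hr

58715.01 BTU/hr


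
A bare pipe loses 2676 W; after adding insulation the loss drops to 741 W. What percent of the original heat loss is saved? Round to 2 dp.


Savings = ((2676-741)/2676)*100 = 72.31 %

72.31 %


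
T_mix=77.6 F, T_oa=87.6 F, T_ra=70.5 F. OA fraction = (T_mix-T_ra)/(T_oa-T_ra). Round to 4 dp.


frac = (77.6 - 70.5) / (87.6 - 70.5) = 0.4152

0.4152


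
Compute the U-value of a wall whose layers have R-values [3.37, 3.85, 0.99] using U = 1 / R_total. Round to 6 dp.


R_total = 3.37 + 3.85 + 0.99 = 8.21
U = 1/8.21 = 0.121803

0.121803


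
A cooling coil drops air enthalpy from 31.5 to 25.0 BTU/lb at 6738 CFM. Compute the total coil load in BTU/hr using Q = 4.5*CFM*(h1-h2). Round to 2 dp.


Q = 4.5 * 6738 * (31.5 - 25.0) = 197086.50 BTU/hr

197086.50 BTU/hr


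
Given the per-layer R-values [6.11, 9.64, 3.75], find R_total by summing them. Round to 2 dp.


R_total = 6.11 + 9.64 + 3.75 = 19.50

19.50


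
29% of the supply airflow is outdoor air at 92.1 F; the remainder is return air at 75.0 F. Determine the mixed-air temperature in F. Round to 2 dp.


T_mix = 0.29*92.1 + 0.71*75.0 = 79.96 F

79.96 F
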